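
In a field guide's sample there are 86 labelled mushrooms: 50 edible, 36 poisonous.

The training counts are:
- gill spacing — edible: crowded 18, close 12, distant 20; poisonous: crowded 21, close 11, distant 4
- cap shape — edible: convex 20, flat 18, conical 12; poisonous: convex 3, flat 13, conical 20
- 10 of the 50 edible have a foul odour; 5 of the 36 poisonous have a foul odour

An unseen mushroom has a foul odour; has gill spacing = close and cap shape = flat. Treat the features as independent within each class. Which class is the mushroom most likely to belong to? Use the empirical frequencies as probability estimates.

edible: (50/86) × (12/50) × (18/50) × (10/50) ≈ 0.0100465
poisonous: (36/86) × (11/36) × (13/36) × (5/36) ≈ 0.00641509
Highest score → edible.

edible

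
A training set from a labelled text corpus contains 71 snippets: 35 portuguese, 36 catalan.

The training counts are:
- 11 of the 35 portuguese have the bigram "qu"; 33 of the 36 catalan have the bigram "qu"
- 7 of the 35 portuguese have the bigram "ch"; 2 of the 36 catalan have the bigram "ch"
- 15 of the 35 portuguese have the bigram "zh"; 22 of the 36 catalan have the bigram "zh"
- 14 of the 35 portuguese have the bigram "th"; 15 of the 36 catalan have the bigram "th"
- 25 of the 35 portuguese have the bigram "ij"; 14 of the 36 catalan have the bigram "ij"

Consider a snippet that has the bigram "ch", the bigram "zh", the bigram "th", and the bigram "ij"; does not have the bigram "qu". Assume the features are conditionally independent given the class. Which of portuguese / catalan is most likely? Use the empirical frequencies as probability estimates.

portuguese: (35/71) × (24/35) × (7/35) × (15/35) × (14/35) × (25/35) ≈ 0.00827824
catalan: (36/71) × (3/36) × (2/36) × (22/36) × (15/36) × (14/36) ≈ 0.000232447
Highest score → portuguese.

portuguese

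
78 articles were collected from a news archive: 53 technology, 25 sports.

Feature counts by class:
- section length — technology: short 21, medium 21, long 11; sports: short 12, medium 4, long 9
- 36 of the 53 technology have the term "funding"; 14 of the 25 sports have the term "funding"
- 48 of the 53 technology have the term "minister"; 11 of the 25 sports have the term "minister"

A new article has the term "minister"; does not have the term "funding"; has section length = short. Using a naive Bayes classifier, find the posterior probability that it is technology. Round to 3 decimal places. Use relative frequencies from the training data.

technology: (53/78) × (21/53) × (17/53) × (48/53) ≈ 0.0782101
sports: (25/78) × (12/25) × (11/25) × (11/25) ≈ 0.0297846
P(technology | x) = 0.0782101 / 0.1079947 ≈ 0.724

0.724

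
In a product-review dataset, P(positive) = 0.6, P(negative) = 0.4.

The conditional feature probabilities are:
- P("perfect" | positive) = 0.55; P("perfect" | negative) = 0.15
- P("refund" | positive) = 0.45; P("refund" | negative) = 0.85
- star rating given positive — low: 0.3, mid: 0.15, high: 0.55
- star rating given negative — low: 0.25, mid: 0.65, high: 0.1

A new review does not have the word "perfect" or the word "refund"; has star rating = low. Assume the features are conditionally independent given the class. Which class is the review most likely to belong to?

positive

positive: 0.6 × (1−0.55) × (1−0.45) × 0.3 = 0.04455
negative: 0.4 × (1−0.15) × (1−0.85) × 0.25 = 0.01275
Highest score → positive.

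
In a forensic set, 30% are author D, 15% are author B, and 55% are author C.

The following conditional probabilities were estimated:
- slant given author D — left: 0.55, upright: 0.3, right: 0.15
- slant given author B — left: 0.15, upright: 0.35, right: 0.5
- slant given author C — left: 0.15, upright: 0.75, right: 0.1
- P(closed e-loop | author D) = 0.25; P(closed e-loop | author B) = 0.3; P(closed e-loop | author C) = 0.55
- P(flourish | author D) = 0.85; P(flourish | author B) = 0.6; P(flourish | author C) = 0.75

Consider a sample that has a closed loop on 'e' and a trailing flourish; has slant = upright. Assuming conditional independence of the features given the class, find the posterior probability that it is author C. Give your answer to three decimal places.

author D: 0.3 × 0.3 × 0.25 × 0.85 = 0.019125
author B: 0.15 × 0.35 × 0.3 × 0.6 = 0.00945
author C: 0.55 × 0.75 × 0.55 × 0.75 = 0.17015625
P(author C | x) = 0.17015625 / 0.19873125 ≈ 0.856

0.856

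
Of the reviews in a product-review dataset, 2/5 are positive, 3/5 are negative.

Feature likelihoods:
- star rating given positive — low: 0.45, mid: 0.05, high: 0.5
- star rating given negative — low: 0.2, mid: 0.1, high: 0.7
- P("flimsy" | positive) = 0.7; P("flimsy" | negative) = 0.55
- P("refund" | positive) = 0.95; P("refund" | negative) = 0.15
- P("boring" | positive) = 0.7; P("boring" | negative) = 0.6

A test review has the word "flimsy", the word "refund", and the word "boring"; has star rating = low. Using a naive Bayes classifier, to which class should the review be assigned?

positive

positive: 0.4 × 0.45 × 0.7 × 0.95 × 0.7 = 0.08379
negative: 0.6 × 0.2 × 0.55 × 0.15 × 0.6 = 0.00594
Highest score → positive.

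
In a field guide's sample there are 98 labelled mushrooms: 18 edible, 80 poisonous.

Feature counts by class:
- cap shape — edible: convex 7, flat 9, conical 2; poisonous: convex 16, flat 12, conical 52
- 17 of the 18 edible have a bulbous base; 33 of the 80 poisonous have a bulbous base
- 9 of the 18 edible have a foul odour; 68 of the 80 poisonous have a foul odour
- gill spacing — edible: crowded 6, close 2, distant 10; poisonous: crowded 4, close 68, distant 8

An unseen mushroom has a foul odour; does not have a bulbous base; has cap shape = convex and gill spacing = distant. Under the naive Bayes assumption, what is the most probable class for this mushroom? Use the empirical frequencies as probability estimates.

edible: (18/98) × (7/18) × (1/18) × (9/18) × (10/18) ≈ 0.00110229
poisonous: (80/98) × (16/80) × (47/80) × (68/80) × (8/80) ≈ 0.00815306
Highest score → poisonous.

poisonous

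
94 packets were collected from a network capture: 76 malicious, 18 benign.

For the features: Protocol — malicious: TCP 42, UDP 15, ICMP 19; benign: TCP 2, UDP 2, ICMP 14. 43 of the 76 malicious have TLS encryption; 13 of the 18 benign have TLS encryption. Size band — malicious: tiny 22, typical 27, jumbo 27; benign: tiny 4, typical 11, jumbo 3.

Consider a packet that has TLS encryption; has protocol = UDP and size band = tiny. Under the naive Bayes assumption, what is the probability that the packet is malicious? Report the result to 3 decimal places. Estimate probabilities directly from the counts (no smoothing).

0.884

malicious: (76/94) × (15/76) × (43/76) × (22/76) ≈ 0.0261353
benign: (18/94) × (2/18) × (13/18) × (4/18) ≈ 0.00341476
P(malicious | x) = 0.0261353 / 0.02955006 ≈ 0.884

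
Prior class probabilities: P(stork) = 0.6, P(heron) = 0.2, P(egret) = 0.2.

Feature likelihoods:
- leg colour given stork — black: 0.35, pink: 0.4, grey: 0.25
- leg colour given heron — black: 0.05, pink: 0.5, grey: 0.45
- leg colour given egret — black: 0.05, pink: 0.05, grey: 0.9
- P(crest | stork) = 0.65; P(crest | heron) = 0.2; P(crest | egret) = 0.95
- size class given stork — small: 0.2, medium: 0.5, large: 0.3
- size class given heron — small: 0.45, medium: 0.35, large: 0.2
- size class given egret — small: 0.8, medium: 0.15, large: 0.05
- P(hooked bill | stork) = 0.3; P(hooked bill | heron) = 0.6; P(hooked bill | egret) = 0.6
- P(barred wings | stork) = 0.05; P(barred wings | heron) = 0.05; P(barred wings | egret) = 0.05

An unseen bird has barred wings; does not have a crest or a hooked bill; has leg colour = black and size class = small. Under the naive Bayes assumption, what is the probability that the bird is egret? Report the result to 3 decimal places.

0.013

stork: 0.6 × 0.35 × (1−0.65) × 0.2 × (1−0.3) × 0.05 = 0.0005145
heron: 0.2 × 0.05 × (1−0.2) × 0.45 × (1−0.6) × 0.05 = 0.000072
egret: 0.2 × 0.05 × (1−0.95) × 0.8 × (1−0.6) × 0.05 = 0.000008
P(egret | x) = 0.000008 / 0.0005945 ≈ 0.013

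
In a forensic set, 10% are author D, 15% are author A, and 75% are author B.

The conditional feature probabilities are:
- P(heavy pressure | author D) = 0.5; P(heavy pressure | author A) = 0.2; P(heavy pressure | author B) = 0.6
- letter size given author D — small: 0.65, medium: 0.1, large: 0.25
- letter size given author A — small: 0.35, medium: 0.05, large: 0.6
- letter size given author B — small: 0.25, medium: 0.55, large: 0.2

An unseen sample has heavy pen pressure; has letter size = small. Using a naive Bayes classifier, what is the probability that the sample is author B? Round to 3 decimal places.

0.723

author D: 0.1 × 0.5 × 0.65 = 0.0325
author A: 0.15 × 0.2 × 0.35 = 0.0105
author B: 0.75 × 0.6 × 0.25 = 0.1125
P(author B | x) = 0.1125 / 0.1555 ≈ 0.723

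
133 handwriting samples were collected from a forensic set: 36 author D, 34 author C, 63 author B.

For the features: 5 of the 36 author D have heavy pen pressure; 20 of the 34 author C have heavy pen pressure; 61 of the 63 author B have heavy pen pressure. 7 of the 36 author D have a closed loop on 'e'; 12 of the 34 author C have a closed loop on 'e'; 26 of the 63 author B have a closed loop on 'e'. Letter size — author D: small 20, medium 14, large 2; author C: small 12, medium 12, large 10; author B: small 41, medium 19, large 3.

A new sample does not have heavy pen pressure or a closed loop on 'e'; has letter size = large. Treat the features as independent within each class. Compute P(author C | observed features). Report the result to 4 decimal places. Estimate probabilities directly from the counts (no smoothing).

0.6486

author D: (36/133) × (31/36) × (29/36) × (2/36) ≈ 0.0104312
author C: (34/133) × (14/34) × (22/34) × (10/34) ≈ 0.0200328
author B: (63/133) × (2/63) × (37/63) × (3/63) ≈ 0.000420553
P(author C | x) = 0.0200328 / 0.030884553 ≈ 0.6486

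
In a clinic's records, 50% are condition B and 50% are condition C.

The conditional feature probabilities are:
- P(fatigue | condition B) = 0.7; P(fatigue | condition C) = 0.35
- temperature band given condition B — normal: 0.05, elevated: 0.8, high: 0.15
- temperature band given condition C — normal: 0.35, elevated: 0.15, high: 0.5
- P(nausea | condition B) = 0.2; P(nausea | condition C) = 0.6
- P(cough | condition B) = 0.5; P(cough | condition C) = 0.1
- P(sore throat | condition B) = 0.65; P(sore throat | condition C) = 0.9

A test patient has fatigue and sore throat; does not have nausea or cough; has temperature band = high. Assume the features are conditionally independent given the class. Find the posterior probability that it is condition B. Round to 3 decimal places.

condition B: 0.5 × 0.7 × 0.15 × (1−0.2) × (1−0.5) × 0.65 = 0.01365
condition C: 0.5 × 0.35 × 0.5 × (1−0.6) × (1−0.1) × 0.9 = 0.02835
P(condition B | x) = 0.01365 / 0.042 ≈ 0.325

0.325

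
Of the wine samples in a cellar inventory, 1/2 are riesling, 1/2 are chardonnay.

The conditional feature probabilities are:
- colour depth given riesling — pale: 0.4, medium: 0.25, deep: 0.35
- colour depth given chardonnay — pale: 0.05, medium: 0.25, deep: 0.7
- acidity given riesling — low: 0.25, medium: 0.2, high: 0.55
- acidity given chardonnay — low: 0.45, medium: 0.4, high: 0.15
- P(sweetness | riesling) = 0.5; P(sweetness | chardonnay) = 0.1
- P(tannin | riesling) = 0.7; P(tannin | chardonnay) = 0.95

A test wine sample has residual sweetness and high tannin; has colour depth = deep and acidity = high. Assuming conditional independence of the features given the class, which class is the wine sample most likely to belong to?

riesling

riesling: 0.5 × 0.35 × 0.55 × 0.5 × 0.7 = 0.0336875
chardonnay: 0.5 × 0.7 × 0.15 × 0.1 × 0.95 = 0.0049875
Highest score → riesling.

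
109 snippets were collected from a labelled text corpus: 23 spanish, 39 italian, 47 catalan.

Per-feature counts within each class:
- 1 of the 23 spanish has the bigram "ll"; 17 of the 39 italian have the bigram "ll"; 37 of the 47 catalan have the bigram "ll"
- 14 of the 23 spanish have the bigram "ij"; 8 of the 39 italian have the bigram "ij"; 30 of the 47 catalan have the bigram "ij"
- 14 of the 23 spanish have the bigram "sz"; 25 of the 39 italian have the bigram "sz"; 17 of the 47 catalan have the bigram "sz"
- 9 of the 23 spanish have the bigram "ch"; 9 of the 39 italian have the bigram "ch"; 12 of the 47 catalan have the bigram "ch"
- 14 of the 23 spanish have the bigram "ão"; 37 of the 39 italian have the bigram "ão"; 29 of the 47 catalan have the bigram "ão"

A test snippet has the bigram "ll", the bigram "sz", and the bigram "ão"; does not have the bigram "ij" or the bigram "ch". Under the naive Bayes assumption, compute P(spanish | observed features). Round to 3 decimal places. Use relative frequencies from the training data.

spanish: (23/109) × (1/23) × (9/23) × (14/23) × (14/23) × (14/23) ≈ 0.000809634
italian: (39/109) × (17/39) × (31/39) × (25/39) × (30/39) × (37/39) ≈ 0.0579947
catalan: (47/109) × (37/47) × (17/47) × (17/47) × (35/47) × (29/47) ≈ 0.0204055
P(spanish | x) = 0.000809634 / 0.079209834 ≈ 0.010

0.010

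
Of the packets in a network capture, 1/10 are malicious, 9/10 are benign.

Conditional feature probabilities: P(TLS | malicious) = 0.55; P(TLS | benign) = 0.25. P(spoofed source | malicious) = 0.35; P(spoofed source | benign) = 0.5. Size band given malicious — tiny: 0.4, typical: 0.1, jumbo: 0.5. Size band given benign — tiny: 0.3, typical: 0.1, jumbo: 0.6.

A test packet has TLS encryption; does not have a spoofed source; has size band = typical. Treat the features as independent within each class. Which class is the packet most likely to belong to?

benign

malicious: 0.1 × 0.55 × (1−0.35) × 0.1 = 0.003575
benign: 0.9 × 0.25 × (1−0.5) × 0.1 = 0.01125
Highest score → benign.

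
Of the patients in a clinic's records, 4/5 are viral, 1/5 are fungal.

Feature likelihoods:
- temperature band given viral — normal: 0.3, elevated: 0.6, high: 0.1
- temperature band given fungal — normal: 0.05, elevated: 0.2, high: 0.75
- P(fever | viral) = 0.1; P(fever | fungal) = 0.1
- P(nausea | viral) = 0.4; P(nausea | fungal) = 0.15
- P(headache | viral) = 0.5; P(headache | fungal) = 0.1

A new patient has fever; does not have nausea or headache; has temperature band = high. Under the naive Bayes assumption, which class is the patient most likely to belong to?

fungal

viral: 0.8 × 0.1 × 0.1 × (1−0.4) × (1−0.5) = 0.0024
fungal: 0.2 × 0.75 × 0.1 × (1−0.15) × (1−0.1) = 0.011475
Highest score → fungal.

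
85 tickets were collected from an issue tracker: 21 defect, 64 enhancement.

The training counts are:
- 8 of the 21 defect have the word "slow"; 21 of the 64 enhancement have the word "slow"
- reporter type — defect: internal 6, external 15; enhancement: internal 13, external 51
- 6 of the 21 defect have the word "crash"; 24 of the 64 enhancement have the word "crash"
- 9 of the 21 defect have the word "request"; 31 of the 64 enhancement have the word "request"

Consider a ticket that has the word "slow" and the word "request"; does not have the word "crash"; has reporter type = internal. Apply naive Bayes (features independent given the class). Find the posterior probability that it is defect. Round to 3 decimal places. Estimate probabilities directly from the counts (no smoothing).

0.351

defect: (21/85) × (8/21) × (6/21) × (15/21) × (9/21) ≈ 0.00823186
enhancement: (64/85) × (21/64) × (13/64) × (40/64) × (31/64) ≈ 0.0151924
P(defect | x) = 0.00823186 / 0.02342426 ≈ 0.351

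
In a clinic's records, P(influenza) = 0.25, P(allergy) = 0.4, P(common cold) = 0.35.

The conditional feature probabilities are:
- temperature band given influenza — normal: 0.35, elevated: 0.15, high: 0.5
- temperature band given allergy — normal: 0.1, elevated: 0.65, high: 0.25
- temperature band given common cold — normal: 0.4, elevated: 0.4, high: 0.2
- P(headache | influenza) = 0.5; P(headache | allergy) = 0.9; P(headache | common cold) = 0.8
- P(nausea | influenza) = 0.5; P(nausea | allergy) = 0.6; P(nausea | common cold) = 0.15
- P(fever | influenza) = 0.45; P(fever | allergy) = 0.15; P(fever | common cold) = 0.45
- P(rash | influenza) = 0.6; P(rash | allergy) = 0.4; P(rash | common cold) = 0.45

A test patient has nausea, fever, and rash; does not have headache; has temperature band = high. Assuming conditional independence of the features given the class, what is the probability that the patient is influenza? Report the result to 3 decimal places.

influenza: 0.25 × 0.5 × (1−0.5) × 0.5 × 0.45 × 0.6 = 0.0084375
allergy: 0.4 × 0.25 × (1−0.9) × 0.6 × 0.15 × 0.4 = 0.00036
common cold: 0.35 × 0.2 × (1−0.8) × 0.15 × 0.45 × 0.45 = 0.00042525
P(influenza | x) = 0.0084375 / 0.00922275 ≈ 0.915

0.915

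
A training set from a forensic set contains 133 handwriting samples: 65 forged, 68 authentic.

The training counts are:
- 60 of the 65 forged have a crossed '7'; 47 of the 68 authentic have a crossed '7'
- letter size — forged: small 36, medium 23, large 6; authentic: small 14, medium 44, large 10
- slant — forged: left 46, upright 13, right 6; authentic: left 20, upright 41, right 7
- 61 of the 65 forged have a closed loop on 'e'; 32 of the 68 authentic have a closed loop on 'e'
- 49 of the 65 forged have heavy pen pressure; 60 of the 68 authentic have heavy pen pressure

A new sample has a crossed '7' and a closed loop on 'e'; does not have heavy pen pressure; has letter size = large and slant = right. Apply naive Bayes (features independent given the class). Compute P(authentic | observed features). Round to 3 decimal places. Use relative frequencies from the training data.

forged: (65/133) × (60/65) × (6/65) × (6/65) × (61/65) × (16/65) ≈ 0.00088797
authentic: (68/133) × (47/68) × (10/68) × (7/68) × (32/68) × (8/68) ≈ 0.000296175
P(authentic | x) = 0.000296175 / 0.001184145 ≈ 0.250

0.250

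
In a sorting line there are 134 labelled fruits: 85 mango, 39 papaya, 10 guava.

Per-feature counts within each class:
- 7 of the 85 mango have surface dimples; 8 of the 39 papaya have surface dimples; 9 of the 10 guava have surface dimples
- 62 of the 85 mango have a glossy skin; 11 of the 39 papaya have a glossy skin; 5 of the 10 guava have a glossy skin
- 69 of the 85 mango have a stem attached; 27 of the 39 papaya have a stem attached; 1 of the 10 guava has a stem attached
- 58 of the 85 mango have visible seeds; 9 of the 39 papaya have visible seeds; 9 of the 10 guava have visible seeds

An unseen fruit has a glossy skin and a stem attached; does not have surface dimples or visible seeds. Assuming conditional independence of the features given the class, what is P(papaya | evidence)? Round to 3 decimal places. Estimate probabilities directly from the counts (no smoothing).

mango: (85/134) × (78/85) × (62/85) × (69/85) × (27/85) ≈ 0.109481
papaya: (39/134) × (31/39) × (11/39) × (27/39) × (30/39) ≈ 0.0347489
guava: (10/134) × (1/10) × (5/10) × (1/10) × (1/10) ≈ 0.0000373134
P(papaya | x) = 0.0347489 / 0.1442672134 ≈ 0.241

0.241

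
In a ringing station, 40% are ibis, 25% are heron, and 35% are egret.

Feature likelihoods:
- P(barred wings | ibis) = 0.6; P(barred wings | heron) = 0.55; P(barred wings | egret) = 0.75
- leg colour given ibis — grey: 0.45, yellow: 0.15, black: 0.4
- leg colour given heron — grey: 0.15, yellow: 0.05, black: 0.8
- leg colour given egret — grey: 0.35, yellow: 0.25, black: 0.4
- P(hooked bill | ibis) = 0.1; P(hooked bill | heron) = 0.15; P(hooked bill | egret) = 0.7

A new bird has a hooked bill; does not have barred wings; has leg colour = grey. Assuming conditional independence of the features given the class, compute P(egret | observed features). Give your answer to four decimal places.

0.6878

ibis: 0.4 × (1−0.6) × 0.45 × 0.1 = 0.0072
heron: 0.25 × (1−0.55) × 0.15 × 0.15 = 0.00253125
egret: 0.35 × (1−0.75) × 0.35 × 0.7 = 0.0214375
P(egret | x) = 0.0214375 / 0.03116875 ≈ 0.6878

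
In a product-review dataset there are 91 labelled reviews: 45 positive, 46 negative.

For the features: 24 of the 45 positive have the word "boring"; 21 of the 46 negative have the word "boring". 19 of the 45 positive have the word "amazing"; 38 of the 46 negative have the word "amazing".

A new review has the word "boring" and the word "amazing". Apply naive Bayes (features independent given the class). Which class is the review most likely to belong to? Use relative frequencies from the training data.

positive: (45/91) × (24/45) × (19/45) ≈ 0.111355
negative: (46/91) × (21/46) × (38/46) ≈ 0.190635
Highest score → negative.

negative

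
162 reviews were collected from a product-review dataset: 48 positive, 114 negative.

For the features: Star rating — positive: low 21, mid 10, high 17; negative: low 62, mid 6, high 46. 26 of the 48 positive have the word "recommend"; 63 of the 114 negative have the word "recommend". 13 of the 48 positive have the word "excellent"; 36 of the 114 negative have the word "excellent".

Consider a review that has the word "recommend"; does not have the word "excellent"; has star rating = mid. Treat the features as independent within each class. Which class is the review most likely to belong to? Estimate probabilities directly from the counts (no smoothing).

positive

positive: (48/162) × (10/48) × (26/48) × (35/48) ≈ 0.0243806
negative: (114/162) × (6/114) × (63/114) × (78/114) ≈ 0.0140043
Highest score → positive.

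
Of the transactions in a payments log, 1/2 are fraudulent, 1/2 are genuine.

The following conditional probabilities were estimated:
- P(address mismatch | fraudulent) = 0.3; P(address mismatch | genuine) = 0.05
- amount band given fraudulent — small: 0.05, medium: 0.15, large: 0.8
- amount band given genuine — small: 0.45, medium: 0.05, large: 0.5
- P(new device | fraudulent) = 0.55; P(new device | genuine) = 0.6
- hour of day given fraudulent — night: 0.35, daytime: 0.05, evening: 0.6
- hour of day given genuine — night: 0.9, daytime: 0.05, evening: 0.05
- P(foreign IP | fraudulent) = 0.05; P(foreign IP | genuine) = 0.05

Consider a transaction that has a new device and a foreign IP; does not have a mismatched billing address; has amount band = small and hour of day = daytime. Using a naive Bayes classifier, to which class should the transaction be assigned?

fraudulent: 0.5 × (1−0.3) × 0.05 × 0.55 × 0.05 × 0.05 = 0.0000240625
genuine: 0.5 × (1−0.05) × 0.45 × 0.6 × 0.05 × 0.05 = 0.000320625
Highest score → genuine.

genuine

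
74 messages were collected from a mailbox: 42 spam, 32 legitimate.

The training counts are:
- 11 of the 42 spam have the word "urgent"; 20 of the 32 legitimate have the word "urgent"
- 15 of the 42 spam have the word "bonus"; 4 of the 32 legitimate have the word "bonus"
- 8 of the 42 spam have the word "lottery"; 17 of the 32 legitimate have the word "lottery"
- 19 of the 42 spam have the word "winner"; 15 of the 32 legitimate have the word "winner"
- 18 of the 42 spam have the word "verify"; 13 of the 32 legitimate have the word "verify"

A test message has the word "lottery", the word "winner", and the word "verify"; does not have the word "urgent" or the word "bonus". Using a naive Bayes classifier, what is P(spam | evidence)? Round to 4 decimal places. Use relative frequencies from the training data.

spam: (42/74) × (31/42) × (27/42) × (8/42) × (19/42) × (18/42) ≈ 0.00994518
legitimate: (32/74) × (12/32) × (28/32) × (17/32) × (15/32) × (13/32) ≈ 0.0143546
P(spam | x) = 0.00994518 / 0.02429978 ≈ 0.4093

0.4093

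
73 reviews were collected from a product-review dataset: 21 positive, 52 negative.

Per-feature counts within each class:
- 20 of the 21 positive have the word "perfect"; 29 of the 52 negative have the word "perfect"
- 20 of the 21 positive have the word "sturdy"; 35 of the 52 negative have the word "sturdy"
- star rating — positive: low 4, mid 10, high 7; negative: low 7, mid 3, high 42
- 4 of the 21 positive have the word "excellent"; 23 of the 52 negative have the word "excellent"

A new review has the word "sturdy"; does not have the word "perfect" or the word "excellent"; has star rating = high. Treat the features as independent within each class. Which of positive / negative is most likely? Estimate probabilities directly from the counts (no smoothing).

positive: (21/73) × (1/21) × (20/21) × (7/21) × (17/21) ≈ 0.00352043
negative: (52/73) × (23/52) × (35/52) × (42/52) × (29/52) ≈ 0.0955235
Highest score → negative.

negative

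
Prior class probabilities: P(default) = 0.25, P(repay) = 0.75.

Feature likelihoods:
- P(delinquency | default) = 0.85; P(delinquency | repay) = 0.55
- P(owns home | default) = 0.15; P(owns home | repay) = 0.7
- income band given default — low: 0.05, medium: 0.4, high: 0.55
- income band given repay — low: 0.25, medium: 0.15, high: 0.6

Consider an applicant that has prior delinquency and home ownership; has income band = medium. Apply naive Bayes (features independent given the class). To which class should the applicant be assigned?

default: 0.25 × 0.85 × 0.15 × 0.4 = 0.01275
repay: 0.75 × 0.55 × 0.7 × 0.15 = 0.0433125
Highest score → repay.

repay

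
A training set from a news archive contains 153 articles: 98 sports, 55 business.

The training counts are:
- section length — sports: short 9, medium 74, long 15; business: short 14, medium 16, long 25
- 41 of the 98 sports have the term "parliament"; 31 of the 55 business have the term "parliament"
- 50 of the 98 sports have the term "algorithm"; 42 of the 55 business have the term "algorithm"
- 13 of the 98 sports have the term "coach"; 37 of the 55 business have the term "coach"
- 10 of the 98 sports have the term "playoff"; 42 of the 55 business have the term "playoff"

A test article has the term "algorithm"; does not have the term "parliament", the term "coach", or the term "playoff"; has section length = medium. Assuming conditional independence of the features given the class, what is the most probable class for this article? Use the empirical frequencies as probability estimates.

sports: (98/153) × (74/98) × (57/98) × (50/98) × (85/98) × (88/98) ≈ 0.111785
business: (55/153) × (16/55) × (24/55) × (42/55) × (18/55) × (13/55) ≈ 0.00269559
Highest score → sports.

sports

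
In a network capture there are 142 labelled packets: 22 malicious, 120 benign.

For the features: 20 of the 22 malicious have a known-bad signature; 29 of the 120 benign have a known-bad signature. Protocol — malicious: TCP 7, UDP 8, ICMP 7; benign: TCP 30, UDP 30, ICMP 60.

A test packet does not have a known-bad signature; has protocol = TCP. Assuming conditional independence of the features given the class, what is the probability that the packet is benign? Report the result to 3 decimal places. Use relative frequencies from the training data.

malicious: (22/142) × (2/22) × (7/22) ≈ 0.00448143
benign: (120/142) × (91/120) × (30/120) ≈ 0.160211
P(benign | x) = 0.160211 / 0.16469243 ≈ 0.973

0.973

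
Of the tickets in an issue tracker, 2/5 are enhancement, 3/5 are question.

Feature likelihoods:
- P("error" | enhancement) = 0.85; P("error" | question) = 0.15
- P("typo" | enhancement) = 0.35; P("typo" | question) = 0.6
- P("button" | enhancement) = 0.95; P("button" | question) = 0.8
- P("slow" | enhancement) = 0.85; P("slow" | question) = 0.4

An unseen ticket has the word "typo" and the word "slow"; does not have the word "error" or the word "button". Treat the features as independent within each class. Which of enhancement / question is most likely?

question

enhancement: 0.4 × (1−0.85) × 0.35 × (1−0.95) × 0.85 = 0.0008925
question: 0.6 × (1−0.15) × 0.6 × (1−0.8) × 0.4 = 0.02448
Highest score → question.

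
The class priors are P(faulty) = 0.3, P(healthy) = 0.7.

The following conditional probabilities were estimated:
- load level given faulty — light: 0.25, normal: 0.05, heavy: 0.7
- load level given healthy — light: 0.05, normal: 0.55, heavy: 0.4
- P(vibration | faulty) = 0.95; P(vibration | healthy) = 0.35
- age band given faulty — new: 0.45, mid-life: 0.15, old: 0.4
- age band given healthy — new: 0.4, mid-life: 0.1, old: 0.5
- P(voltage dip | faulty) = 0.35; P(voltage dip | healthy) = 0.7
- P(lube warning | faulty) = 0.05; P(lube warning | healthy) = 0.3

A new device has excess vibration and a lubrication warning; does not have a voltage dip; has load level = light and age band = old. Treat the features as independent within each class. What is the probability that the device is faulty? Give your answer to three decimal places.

0.627

faulty: 0.3 × 0.25 × 0.95 × 0.4 × (1−0.35) × 0.05 = 0.00092625
healthy: 0.7 × 0.05 × 0.35 × 0.5 × (1−0.7) × 0.3 = 0.00055125
P(faulty | x) = 0.00092625 / 0.0014775 ≈ 0.627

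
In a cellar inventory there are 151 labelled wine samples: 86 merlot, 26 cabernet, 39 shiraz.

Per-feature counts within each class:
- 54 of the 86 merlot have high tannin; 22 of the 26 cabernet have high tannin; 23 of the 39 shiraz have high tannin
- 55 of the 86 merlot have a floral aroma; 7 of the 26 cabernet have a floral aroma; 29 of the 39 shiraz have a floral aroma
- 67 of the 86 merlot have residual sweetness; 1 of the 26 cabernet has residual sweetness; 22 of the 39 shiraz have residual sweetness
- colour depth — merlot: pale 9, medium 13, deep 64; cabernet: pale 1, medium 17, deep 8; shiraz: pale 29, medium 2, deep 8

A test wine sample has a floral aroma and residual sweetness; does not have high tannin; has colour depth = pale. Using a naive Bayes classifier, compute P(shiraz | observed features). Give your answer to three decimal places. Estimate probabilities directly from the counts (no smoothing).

merlot: (86/151) × (32/86) × (55/86) × (67/86) × (9/86) ≈ 0.0110499
cabernet: (26/151) × (4/26) × (7/26) × (1/26) × (1/26) ≈ 0.0000105502
shiraz: (39/151) × (16/39) × (29/39) × (22/39) × (29/39) ≈ 0.0330497
P(shiraz | x) = 0.0330497 / 0.0441101502 ≈ 0.749

0.749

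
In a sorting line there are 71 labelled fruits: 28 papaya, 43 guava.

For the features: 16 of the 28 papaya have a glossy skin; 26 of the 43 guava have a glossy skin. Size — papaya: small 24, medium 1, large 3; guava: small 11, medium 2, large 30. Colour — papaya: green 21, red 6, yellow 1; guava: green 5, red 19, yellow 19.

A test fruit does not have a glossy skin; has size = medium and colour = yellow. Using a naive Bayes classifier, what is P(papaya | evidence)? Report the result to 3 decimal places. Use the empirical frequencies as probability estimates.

0.042

papaya: (28/71) × (12/28) × (1/28) × (1/28) ≈ 0.000215579
guava: (43/71) × (17/43) × (2/43) × (19/43) ≈ 0.00492082
P(papaya | x) = 0.000215579 / 0.005136399 ≈ 0.042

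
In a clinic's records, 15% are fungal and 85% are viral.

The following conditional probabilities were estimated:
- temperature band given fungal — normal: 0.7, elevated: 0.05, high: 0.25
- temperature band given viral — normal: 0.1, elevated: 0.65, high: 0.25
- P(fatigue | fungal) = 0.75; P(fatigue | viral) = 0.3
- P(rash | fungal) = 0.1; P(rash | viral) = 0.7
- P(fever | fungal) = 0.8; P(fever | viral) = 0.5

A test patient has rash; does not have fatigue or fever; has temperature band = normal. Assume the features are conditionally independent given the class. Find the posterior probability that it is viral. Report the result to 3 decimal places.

fungal: 0.15 × 0.7 × (1−0.75) × 0.1 × (1−0.8) = 0.000525
viral: 0.85 × 0.1 × (1−0.3) × 0.7 × (1−0.5) = 0.020825
P(viral | x) = 0.020825 / 0.02135 ≈ 0.975

0.975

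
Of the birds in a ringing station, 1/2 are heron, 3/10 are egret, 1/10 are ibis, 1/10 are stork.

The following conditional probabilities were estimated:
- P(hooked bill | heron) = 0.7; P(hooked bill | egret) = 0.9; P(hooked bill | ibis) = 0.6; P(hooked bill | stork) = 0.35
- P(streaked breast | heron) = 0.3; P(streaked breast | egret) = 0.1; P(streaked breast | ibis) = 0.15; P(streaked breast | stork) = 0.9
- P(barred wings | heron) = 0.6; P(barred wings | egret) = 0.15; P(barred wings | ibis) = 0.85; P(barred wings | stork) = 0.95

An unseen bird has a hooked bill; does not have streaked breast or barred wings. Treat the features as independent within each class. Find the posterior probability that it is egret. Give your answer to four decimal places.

heron: 0.5 × 0.7 × (1−0.3) × (1−0.6) = 0.098
egret: 0.3 × 0.9 × (1−0.1) × (1−0.15) = 0.20655
ibis: 0.1 × 0.6 × (1−0.15) × (1−0.85) = 0.00765
stork: 0.1 × 0.35 × (1−0.9) × (1−0.95) = 0.000175
P(egret | x) = 0.20655 / 0.312375 ≈ 0.6612

0.6612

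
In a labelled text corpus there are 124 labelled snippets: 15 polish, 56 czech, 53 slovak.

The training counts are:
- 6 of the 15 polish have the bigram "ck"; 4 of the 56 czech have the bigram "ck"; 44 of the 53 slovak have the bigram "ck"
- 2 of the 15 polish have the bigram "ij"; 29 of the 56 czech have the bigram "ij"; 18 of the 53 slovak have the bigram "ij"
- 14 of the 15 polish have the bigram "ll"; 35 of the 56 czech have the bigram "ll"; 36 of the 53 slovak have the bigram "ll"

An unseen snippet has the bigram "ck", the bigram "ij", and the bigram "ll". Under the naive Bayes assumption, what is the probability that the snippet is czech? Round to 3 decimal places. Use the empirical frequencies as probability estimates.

polish: (15/124) × (6/15) × (2/15) × (14/15) ≈ 0.00602151
czech: (56/124) × (4/56) × (29/56) × (35/56) ≈ 0.0104407
slovak: (53/124) × (44/53) × (18/53) × (36/53) ≈ 0.0818567
P(czech | x) = 0.0104407 / 0.09831891 ≈ 0.106

0.106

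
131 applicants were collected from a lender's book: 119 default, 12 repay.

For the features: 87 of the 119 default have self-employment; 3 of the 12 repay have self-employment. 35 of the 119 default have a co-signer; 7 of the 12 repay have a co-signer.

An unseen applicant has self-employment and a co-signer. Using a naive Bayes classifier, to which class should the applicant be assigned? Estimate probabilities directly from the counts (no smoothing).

default

default: (119/131) × (87/119) × (35/119) ≈ 0.19533
repay: (12/131) × (3/12) × (7/12) ≈ 0.0133588
Highest score → default.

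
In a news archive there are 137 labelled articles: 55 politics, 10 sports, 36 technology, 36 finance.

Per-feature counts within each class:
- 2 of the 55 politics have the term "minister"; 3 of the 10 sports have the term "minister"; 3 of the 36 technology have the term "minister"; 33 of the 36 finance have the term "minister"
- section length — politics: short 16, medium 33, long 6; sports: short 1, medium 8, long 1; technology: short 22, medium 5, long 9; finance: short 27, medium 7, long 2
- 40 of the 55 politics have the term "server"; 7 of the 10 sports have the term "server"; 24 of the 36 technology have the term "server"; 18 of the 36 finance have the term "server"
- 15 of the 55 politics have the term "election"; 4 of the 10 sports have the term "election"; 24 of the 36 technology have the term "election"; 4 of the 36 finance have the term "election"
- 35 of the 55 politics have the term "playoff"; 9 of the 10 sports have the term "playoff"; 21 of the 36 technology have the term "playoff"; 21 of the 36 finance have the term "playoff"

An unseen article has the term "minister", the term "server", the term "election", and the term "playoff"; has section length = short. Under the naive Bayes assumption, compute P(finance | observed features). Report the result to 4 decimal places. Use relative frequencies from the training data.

politics: (55/137) × (2/55) × (16/55) × (40/55) × (15/55) × (35/55) ≈ 0.000536041
sports: (10/137) × (3/10) × (1/10) × (7/10) × (4/10) × (9/10) ≈ 0.000551825
technology: (36/137) × (3/36) × (22/36) × (24/36) × (24/36) × (21/36) ≈ 0.00346941
finance: (36/137) × (33/36) × (27/36) × (18/36) × (4/36) × (21/36) ≈ 0.00585462
P(finance | x) = 0.00585462 / 0.010411896 ≈ 0.5623

0.5623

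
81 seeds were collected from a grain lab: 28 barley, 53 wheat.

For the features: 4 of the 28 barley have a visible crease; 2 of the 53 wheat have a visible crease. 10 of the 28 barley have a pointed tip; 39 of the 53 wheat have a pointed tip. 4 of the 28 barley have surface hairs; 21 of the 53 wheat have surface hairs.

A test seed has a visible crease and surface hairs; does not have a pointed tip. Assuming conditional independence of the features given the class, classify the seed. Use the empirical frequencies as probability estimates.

barley: (28/81) × (4/28) × (18/28) × (4/28) ≈ 0.00453515
wheat: (53/81) × (2/53) × (14/53) × (21/53) ≈ 0.00258429
Highest score → barley.

barley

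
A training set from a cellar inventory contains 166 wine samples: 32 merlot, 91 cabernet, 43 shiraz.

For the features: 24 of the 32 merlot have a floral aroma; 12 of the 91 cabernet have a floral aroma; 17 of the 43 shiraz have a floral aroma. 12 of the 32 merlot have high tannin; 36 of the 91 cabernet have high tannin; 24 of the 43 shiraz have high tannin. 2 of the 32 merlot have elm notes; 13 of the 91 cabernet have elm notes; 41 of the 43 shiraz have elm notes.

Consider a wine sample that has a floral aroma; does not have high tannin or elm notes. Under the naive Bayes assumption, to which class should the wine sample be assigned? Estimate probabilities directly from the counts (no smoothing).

merlot: (32/166) × (24/32) × (20/32) × (30/32) ≈ 0.0847139
cabernet: (91/166) × (12/91) × (55/91) × (78/91) ≈ 0.0374496
shiraz: (43/166) × (17/43) × (19/43) × (2/43) ≈ 0.00210469
Highest score → merlot.

merlot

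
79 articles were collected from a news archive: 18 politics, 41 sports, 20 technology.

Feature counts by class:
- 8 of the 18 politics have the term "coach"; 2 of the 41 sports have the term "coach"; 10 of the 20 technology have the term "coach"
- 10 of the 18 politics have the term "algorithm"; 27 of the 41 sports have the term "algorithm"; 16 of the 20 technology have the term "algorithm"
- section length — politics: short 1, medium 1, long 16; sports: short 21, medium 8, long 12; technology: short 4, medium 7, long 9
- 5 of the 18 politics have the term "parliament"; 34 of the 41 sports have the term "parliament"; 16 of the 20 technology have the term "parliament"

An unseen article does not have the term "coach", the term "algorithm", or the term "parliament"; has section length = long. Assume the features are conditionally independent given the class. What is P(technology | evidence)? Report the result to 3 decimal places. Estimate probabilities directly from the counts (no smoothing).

politics: (18/79) × (10/18) × (8/18) × (16/18) × (13/18) ≈ 0.0361168
sports: (41/79) × (39/41) × (14/41) × (12/41) × (7/41) ≈ 0.00842351
technology: (20/79) × (10/20) × (4/20) × (9/20) × (4/20) ≈ 0.00227848
P(technology | x) = 0.00227848 / 0.04681879 ≈ 0.049

0.049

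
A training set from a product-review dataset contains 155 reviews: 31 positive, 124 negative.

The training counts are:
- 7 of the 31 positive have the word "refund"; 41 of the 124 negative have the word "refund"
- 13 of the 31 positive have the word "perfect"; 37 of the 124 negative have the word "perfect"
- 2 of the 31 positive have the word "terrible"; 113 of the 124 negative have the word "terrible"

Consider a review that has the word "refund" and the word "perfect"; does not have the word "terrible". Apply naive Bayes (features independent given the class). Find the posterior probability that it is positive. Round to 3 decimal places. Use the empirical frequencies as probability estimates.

positive: (31/155) × (7/31) × (13/31) × (29/31) ≈ 0.0177168
negative: (124/155) × (41/124) × (37/124) × (11/124) ≈ 0.0070017
P(positive | x) = 0.0177168 / 0.0247185 ≈ 0.717

0.717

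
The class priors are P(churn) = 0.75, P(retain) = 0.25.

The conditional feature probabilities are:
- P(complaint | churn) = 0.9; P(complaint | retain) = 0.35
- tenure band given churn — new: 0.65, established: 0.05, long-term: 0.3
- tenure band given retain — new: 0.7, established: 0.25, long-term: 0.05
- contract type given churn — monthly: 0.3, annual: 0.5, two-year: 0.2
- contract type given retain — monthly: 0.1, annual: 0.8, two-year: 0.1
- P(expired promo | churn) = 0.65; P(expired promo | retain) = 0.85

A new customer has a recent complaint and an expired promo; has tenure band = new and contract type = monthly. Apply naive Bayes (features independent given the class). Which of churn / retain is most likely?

churn

churn: 0.75 × 0.9 × 0.65 × 0.3 × 0.65 = 0.08555625
retain: 0.25 × 0.35 × 0.7 × 0.1 × 0.85 = 0.00520625
Highest score → churn.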